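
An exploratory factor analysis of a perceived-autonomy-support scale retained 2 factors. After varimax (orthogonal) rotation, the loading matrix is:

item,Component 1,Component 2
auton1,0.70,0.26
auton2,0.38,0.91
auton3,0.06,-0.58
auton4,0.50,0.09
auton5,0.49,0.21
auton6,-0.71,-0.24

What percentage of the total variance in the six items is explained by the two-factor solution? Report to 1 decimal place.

SS loadings by factor: 1.6322, 1.3419; total = 2.9741.
Total variance with 6 standardized items is 6, so the solution explains 2.9741/6 = 0.4957 = 49.57%.

49.6%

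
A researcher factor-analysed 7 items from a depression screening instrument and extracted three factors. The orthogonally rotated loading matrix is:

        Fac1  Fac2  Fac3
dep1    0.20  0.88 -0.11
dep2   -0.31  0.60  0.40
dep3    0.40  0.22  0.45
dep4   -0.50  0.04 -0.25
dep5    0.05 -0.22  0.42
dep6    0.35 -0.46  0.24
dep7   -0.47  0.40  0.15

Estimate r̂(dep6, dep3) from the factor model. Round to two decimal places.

0.15

r̂ = Σ λ_i·λ_j across factors = (0.35)(0.40) + (-0.46)(0.22) + (0.24)(0.45)
  = +0.1400 -0.1012 +0.1080 = 0.1468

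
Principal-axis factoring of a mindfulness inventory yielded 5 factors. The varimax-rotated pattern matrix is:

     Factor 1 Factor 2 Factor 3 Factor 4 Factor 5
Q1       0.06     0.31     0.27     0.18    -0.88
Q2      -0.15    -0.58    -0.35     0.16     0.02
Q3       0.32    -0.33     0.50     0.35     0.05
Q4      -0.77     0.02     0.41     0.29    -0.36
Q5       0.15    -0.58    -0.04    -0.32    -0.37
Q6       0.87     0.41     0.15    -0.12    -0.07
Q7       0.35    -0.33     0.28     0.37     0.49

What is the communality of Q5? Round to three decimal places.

0.600

h² = 0.15² + (-0.58)² + (-0.04)² + (-0.32)² + (-0.37)² = 0.0225 + 0.3364 + 0.0016 + 0.1024 + 0.1369 = 0.5998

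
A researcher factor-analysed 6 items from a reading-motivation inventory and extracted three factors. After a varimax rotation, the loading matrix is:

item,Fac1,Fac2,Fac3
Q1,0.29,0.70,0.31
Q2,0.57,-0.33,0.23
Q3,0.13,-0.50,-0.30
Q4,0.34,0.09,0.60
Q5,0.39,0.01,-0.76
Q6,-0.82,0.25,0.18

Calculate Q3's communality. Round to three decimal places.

0.357

h² = 0.13² + (-0.50)² + (-0.30)² = 0.0169 + 0.2500 + 0.0900 = 0.3569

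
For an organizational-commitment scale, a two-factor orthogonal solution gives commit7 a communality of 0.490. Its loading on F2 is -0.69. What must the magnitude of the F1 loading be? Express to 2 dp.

Under orthogonal rotation h² = Σλ², so λ_F1² = h² − (0.4761) = 0.490 − 0.4761 = 0.0139.
|λ| = √0.0139 = 0.1179.

0.12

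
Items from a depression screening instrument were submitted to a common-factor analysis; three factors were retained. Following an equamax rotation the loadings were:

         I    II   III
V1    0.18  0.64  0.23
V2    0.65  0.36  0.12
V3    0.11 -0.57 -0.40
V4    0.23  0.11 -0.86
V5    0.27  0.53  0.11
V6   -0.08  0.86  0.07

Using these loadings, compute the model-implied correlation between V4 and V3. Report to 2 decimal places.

r̂ = Σ λ_i·λ_j across factors = (0.23)(0.11) + (0.11)(-0.57) + (-0.86)(-0.40)
  = +0.0253 -0.0627 +0.3440 = 0.3066

0.31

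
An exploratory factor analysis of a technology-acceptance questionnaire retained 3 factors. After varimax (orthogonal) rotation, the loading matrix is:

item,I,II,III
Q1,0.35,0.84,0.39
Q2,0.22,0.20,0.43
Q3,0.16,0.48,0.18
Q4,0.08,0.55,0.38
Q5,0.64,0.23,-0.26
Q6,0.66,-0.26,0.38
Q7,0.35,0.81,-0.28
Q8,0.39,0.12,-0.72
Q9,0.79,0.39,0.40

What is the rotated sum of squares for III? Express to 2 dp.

SS loadings for III = 0.39² + 0.43² + 0.18² + 0.38² + (-0.26)² + 0.38² + (-0.28)² + (-0.72)² + 0.40² = 0.1521 + 0.1849 + 0.0324 + 0.1444 + 0.0676 + 0.1444 + 0.0784 + 0.5184 + 0.1600 = 1.4826

1.48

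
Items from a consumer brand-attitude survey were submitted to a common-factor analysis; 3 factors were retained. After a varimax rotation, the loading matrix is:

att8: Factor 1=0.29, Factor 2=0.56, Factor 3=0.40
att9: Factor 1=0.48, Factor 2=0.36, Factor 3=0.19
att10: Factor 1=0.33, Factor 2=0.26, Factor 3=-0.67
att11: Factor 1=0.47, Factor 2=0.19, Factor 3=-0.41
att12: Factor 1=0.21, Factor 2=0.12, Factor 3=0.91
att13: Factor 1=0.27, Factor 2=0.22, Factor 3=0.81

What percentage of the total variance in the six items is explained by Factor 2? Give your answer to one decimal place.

SS loadings for Factor 2 = 0.56² + 0.36² + 0.26² + 0.19² + 0.12² + 0.22² = 0.6097
With 6 standardized items, total variance = 6. Proportion = 0.6097/6 = 0.1016 → 10.16%.

10.2%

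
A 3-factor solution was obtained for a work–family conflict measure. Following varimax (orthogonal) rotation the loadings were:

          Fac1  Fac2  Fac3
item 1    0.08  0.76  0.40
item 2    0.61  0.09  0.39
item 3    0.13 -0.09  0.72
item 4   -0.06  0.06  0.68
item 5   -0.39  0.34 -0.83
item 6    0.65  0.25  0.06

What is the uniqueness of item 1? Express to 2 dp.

0.26

h² = 0.08² + 0.76² + 0.40² = 0.0064 + 0.5776 + 0.1600 = 0.7440
Uniqueness u² = 1 − h² = 1 − 0.7440 = 0.2560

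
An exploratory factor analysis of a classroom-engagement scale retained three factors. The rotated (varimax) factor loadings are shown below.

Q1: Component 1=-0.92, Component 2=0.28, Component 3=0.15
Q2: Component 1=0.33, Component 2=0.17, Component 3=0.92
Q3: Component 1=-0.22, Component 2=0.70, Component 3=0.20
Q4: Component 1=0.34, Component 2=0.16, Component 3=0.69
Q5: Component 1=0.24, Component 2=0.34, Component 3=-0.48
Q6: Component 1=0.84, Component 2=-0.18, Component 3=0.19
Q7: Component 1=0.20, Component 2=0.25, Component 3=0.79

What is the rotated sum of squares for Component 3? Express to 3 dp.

2.276

SS loadings for Component 3 = 0.15² + 0.92² + 0.20² + 0.69² + (-0.48)² + 0.19² + 0.79² = 0.0225 + 0.8464 + 0.0400 + 0.4761 + 0.2304 + 0.0361 + 0.6241 = 2.2756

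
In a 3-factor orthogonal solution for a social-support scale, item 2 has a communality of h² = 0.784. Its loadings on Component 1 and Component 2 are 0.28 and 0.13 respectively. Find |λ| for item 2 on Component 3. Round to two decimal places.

0.83

Under orthogonal rotation h² = Σλ², so λ_Component 3² = h² − (0.0953) = 0.784 − 0.0953 = 0.6887.
|λ| = √0.6887 = 0.8299.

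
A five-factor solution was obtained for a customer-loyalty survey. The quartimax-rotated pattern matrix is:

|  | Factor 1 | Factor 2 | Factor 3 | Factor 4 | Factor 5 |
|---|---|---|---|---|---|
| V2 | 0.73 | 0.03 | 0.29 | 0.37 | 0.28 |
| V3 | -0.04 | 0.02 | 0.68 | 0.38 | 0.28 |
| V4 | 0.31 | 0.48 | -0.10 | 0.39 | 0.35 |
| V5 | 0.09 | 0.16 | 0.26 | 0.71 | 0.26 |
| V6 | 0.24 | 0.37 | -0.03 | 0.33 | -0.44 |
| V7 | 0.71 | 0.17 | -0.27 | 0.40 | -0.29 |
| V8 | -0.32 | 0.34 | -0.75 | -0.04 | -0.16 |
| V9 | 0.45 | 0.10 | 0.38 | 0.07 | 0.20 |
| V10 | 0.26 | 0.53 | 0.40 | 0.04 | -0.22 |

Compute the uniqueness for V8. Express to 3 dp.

h² = (-0.32)² + 0.34² + (-0.75)² + (-0.04)² + (-0.16)² = 0.1024 + 0.1156 + 0.5625 + 0.0016 + 0.0256 = 0.8077
Uniqueness u² = 1 − h² = 1 − 0.8077 = 0.1923

0.192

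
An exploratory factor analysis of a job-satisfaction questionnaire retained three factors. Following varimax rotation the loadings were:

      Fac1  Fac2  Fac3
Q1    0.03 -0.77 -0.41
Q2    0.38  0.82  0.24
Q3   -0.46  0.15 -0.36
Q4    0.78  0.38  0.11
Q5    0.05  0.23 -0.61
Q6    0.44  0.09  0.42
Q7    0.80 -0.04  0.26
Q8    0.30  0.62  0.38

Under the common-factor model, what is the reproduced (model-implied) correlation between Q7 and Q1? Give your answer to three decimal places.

r̂ = Σ λ_i·λ_j across factors = (0.80)(0.03) + (-0.04)(-0.77) + (0.26)(-0.41)
  = +0.0240 +0.0308 -0.1066 = -0.0518

-0.052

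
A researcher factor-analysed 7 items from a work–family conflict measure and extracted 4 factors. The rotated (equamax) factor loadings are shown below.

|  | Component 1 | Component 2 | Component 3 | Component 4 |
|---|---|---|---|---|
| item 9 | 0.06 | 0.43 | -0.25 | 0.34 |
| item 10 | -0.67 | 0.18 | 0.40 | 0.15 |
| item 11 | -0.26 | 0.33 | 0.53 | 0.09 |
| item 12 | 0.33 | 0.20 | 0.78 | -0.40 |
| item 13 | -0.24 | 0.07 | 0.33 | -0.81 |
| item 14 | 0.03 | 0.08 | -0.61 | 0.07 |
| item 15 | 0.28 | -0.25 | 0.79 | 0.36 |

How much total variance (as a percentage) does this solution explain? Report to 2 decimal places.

64.57%

SS loadings by factor: 0.7659, 0.4400, 2.2169, 1.0968; total = 4.5196.
Total variance with 7 standardized items is 7, so the solution explains 4.5196/7 = 0.6457 = 64.57%.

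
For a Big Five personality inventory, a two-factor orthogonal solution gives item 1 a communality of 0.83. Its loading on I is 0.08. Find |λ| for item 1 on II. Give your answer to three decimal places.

0.908

Under orthogonal rotation h² = Σλ², so λ_II² = h² − (0.0064) = 0.83 − 0.0064 = 0.8236.
|λ| = √0.8236 = 0.9075.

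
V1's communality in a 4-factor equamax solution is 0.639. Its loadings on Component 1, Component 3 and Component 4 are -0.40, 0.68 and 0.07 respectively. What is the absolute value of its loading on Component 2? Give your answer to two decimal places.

Under orthogonal rotation h² = Σλ², so λ_Component 2² = h² − (0.6273) = 0.639 − 0.6273 = 0.0117.
|λ| = √0.0117 = 0.1082.

0.11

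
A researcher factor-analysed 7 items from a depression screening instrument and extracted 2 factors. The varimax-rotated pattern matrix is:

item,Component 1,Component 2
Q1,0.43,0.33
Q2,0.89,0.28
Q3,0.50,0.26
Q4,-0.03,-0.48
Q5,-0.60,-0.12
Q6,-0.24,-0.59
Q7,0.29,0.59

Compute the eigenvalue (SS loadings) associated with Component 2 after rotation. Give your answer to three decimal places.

1.196

SS loadings for Component 2 = 0.33² + 0.28² + 0.26² + (-0.48)² + (-0.12)² + (-0.59)² + 0.59² = 0.1089 + 0.0784 + 0.0676 + 0.2304 + 0.0144 + 0.3481 + 0.3481 = 1.1959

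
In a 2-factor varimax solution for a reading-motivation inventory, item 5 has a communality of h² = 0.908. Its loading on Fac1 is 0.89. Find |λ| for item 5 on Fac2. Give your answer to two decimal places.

Under orthogonal rotation h² = Σλ², so λ_Fac2² = h² − (0.7921) = 0.908 − 0.7921 = 0.1159.
|λ| = √0.1159 = 0.3404.

0.34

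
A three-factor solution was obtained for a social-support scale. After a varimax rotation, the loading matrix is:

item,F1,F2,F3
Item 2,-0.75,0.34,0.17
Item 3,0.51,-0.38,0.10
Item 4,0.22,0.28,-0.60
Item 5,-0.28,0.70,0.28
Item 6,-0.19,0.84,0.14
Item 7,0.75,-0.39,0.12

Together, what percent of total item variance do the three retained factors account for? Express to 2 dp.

62.42%

Communalities: 0.7070, 0.4145, 0.4868, 0.6468, 0.7613, 0.7290; Σh² = 3.7454.
Total variance with 6 standardized items is 6, so the solution explains 3.7454/6 = 0.6242 = 62.42%.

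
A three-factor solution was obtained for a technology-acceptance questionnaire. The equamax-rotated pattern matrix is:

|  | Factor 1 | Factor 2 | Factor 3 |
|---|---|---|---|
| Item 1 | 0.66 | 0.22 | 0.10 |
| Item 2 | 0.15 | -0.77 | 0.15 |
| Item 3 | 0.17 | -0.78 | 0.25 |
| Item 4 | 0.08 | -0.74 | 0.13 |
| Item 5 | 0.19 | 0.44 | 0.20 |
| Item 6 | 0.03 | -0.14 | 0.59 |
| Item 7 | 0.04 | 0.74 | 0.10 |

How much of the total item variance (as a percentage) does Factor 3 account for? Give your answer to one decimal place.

SS loadings for Factor 3 = 0.10² + 0.15² + 0.25² + 0.13² + 0.20² + 0.59² + 0.10² = 0.5100
With 7 standardized items, total variance = 7. Proportion = 0.5100/7 = 0.0729 → 7.29%.

7.3%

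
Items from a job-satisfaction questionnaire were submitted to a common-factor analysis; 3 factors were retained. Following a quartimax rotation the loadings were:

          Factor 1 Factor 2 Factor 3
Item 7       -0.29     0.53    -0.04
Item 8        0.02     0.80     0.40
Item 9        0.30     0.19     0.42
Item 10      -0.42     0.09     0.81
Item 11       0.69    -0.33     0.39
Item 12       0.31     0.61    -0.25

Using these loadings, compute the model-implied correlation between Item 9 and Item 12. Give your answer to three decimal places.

0.104

r̂ = Σ λ_i·λ_j across factors = (0.30)(0.31) + (0.19)(0.61) + (0.42)(-0.25)
  = +0.0930 +0.1159 -0.1050 = 0.1039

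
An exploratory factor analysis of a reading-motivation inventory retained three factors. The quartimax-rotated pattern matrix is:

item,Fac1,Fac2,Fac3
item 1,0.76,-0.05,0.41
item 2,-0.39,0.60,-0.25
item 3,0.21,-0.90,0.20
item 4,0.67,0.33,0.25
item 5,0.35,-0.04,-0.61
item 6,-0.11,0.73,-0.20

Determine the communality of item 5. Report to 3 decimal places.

0.496

h² = 0.35² + (-0.04)² + (-0.61)² = 0.1225 + 0.0016 + 0.3721 = 0.4962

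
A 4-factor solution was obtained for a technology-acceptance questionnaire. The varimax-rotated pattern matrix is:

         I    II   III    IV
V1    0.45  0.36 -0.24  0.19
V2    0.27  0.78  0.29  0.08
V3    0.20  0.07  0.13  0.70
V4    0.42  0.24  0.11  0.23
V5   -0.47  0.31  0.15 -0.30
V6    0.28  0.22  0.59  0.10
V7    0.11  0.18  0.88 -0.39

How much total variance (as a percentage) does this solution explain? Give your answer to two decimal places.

Communalities: 0.4258, 0.7718, 0.5518, 0.2990, 0.4295, 0.4849, 0.9710; Σh² = 3.9338.
Total variance with 7 standardized items is 7, so the solution explains 3.9338/7 = 0.5620 = 56.20%.

56.20%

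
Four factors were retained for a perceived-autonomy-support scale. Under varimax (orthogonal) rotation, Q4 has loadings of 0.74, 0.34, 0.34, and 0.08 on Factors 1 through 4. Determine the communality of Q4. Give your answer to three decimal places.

0.785

h² = 0.74² + 0.34² + 0.34² + 0.08² = 0.5476 + 0.1156 + 0.1156 + 0.0064 = 0.7852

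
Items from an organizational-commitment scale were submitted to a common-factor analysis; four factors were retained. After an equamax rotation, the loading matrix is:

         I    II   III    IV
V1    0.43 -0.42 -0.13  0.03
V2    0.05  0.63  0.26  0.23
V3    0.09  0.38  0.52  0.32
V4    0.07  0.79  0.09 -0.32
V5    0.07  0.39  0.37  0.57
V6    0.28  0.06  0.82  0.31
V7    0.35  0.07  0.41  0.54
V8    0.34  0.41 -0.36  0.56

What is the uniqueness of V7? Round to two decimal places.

h² = 0.35² + 0.07² + 0.41² + 0.54² = 0.1225 + 0.0049 + 0.1681 + 0.2916 = 0.5871
Uniqueness u² = 1 − h² = 1 − 0.5871 = 0.4129

0.41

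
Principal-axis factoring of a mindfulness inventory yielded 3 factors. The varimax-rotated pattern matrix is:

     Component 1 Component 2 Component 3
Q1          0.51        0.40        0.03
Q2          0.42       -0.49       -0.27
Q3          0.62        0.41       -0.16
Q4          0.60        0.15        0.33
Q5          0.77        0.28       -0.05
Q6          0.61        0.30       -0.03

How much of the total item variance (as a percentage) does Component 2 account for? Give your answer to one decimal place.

SS loadings for Component 2 = 0.40² + (-0.49)² + 0.41² + 0.15² + 0.28² + 0.30² = 0.7591
With 6 standardized items, total variance = 6. Proportion = 0.7591/6 = 0.1265 → 12.65%.

12.7%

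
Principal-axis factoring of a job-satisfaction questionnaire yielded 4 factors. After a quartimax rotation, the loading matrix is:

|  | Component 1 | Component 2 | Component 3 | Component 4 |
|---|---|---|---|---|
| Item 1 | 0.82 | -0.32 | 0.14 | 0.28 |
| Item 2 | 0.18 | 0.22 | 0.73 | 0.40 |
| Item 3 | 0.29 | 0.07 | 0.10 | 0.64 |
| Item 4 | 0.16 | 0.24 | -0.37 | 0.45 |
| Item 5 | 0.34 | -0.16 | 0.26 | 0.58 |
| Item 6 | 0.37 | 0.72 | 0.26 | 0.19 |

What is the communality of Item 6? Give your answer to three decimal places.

h² = 0.37² + 0.72² + 0.26² + 0.19² = 0.1369 + 0.5184 + 0.0676 + 0.0361 = 0.7590

0.759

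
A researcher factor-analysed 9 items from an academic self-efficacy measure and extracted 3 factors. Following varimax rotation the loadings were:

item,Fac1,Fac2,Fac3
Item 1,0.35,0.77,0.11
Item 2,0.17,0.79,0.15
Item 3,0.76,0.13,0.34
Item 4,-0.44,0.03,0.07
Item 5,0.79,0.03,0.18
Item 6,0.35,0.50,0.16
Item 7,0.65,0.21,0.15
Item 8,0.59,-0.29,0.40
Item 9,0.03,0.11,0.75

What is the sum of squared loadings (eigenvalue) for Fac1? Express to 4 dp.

SS loadings for Fac1 = 0.35² + 0.17² + 0.76² + (-0.44)² + 0.79² + 0.35² + 0.65² + 0.59² + 0.03² = 0.1225 + 0.0289 + 0.5776 + 0.1936 + 0.6241 + 0.1225 + 0.4225 + 0.3481 + 0.0009 = 2.4407

2.4407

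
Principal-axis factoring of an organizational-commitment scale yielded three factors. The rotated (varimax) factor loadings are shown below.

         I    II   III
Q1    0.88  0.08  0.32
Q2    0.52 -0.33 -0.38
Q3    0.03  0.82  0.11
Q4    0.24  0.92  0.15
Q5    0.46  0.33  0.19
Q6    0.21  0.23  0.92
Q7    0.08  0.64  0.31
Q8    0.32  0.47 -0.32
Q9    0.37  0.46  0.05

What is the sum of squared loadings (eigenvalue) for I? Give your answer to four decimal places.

SS loadings for I = 0.88² + 0.52² + 0.03² + 0.24² + 0.46² + 0.21² + 0.08² + 0.32² + 0.37² = 0.7744 + 0.2704 + 0.0009 + 0.0576 + 0.2116 + 0.0441 + 0.0064 + 0.1024 + 0.1369 = 1.6047

1.6047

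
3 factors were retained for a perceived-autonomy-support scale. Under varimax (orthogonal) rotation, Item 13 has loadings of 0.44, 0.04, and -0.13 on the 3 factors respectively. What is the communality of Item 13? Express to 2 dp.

0.21

h² = 0.44² + 0.04² + (-0.13)² = 0.1936 + 0.0016 + 0.0169 = 0.2121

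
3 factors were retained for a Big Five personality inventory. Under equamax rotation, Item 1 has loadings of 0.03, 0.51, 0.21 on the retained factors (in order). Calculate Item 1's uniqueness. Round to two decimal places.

0.69

h² = 0.03² + 0.51² + 0.21² = 0.0009 + 0.2601 + 0.0441 = 0.3051
Uniqueness u² = 1 − h² = 1 − 0.3051 = 0.6949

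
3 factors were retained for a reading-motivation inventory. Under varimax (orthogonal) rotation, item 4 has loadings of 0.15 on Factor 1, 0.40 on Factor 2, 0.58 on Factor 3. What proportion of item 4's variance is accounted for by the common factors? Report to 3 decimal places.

0.519

h² = 0.15² + 0.40² + 0.58² = 0.0225 + 0.1600 + 0.3364 = 0.5189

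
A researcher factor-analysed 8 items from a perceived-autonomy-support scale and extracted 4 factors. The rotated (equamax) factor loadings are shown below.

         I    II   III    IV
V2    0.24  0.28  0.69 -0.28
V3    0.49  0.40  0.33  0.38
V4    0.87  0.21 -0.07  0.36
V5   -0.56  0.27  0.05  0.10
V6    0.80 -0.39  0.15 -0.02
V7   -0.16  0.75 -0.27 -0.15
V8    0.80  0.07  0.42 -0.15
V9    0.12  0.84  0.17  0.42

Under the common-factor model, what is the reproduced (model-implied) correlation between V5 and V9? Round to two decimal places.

r̂ = Σ λ_i·λ_j across factors = (-0.56)(0.12) + (0.27)(0.84) + (0.05)(0.17) + (0.10)(0.42)
  = -0.0672 +0.2268 +0.0085 +0.0420 = 0.2101

0.21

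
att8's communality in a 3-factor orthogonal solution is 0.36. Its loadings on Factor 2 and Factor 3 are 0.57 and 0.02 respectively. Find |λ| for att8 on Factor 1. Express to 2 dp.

0.19

Under orthogonal rotation h² = Σλ², so λ_Factor 1² = h² − (0.3253) = 0.36 − 0.3253 = 0.0347.
|λ| = √0.0347 = 0.1863.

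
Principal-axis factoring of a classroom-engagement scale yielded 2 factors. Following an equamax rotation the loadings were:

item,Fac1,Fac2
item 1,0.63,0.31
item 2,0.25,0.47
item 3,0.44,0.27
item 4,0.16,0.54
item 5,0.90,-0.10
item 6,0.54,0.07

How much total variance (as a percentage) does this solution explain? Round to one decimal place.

Communalities: 0.4930, 0.2834, 0.2665, 0.3172, 0.8200, 0.2965; Σh² = 2.4766.
Total variance with 6 standardized items is 6, so the solution explains 2.4766/6 = 0.4128 = 41.28%.

41.3%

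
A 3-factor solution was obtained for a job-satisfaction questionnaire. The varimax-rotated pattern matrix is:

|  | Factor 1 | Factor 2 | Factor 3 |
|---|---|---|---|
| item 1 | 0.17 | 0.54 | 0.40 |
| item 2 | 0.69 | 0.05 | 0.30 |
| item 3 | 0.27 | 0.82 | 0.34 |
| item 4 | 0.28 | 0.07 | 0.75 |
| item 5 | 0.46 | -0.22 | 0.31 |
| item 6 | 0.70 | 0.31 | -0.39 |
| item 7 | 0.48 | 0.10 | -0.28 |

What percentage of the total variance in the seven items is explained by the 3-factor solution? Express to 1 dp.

Communalities: 0.4805, 0.5686, 0.8609, 0.6458, 0.3561, 0.7382, 0.3188; Σh² = 3.9689.
Total variance with 7 standardized items is 7, so the solution explains 3.9689/7 = 0.5670 = 56.70%.

56.7%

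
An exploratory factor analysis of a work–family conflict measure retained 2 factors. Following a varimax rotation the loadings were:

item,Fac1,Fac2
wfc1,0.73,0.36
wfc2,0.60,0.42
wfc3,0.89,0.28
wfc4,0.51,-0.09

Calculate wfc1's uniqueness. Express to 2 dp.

0.34

h² = 0.73² + 0.36² = 0.5329 + 0.1296 = 0.6625
Uniqueness u² = 1 − h² = 1 − 0.6625 = 0.3375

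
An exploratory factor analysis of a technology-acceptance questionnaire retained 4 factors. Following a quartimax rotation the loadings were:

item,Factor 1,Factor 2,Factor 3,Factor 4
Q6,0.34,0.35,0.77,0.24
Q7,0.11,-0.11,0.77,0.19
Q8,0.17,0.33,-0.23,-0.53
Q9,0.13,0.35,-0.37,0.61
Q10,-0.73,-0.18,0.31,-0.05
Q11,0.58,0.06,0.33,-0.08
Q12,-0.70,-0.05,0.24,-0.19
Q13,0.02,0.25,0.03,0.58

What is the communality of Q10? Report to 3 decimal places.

0.664

h² = (-0.73)² + (-0.18)² + 0.31² + (-0.05)² = 0.5329 + 0.0324 + 0.0961 + 0.0025 = 0.6639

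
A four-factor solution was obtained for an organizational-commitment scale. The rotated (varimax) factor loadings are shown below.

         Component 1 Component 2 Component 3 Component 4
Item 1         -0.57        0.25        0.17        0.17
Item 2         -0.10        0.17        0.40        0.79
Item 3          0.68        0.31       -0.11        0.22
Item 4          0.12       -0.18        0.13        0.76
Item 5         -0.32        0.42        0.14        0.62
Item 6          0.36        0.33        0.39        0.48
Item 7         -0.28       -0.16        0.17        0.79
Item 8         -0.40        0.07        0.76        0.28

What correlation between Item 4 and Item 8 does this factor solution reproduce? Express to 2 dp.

0.25

r̂ = Σ λ_i·λ_j across factors = (0.12)(-0.40) + (-0.18)(0.07) + (0.13)(0.76) + (0.76)(0.28)
  = -0.0480 -0.0126 +0.0988 +0.2128 = 0.2510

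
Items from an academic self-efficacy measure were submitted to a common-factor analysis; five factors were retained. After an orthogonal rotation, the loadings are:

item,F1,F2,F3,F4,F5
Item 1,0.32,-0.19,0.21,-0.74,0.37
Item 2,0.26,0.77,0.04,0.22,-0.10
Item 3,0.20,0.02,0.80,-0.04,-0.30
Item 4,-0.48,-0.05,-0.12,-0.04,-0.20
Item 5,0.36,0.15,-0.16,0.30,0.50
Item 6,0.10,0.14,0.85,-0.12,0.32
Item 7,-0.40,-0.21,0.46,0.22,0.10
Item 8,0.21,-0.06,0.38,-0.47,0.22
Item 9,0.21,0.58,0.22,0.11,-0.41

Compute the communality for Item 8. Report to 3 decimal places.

h² = 0.21² + (-0.06)² + 0.38² + (-0.47)² + 0.22² = 0.0441 + 0.0036 + 0.1444 + 0.2209 + 0.0484 = 0.4614

0.461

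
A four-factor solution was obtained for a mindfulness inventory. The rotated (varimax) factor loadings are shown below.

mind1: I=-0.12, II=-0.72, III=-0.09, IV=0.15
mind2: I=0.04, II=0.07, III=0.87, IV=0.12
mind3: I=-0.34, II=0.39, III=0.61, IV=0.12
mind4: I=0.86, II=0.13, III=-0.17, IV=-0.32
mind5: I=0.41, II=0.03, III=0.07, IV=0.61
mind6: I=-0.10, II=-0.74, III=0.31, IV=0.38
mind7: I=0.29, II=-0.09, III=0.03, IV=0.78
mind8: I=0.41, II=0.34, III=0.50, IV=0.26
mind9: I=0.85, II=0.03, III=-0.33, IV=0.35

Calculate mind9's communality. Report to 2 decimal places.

h² = 0.85² + 0.03² + (-0.33)² + 0.35² = 0.7225 + 0.0009 + 0.1089 + 0.1225 = 0.9548

0.95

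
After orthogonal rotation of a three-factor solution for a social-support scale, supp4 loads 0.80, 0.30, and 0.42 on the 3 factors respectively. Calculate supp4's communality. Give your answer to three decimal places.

h² = 0.80² + 0.30² + 0.42² = 0.6400 + 0.0900 + 0.1764 = 0.9064

0.906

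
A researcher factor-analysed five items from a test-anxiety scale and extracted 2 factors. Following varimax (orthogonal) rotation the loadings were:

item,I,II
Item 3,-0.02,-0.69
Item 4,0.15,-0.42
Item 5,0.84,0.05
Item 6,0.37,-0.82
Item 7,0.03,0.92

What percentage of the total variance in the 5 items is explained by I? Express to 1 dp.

SS loadings for I = (-0.02)² + 0.15² + 0.84² + 0.37² + 0.03² = 0.8663
With 5 standardized items, total variance = 5. Proportion = 0.8663/5 = 0.1733 → 17.33%.

17.3%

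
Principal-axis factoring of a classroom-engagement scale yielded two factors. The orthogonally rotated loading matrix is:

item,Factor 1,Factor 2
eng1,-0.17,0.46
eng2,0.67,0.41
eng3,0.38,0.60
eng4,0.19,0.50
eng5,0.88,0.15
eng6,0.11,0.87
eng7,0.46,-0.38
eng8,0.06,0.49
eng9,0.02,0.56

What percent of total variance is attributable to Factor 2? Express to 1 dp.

SS loadings for Factor 2 = 0.46² + 0.41² + 0.60² + 0.50² + 0.15² + 0.87² + (-0.38)² + 0.49² + 0.56² = 2.4672
With 9 standardized items, total variance = 9. Proportion = 2.4672/9 = 0.2741 → 27.41%.

27.4%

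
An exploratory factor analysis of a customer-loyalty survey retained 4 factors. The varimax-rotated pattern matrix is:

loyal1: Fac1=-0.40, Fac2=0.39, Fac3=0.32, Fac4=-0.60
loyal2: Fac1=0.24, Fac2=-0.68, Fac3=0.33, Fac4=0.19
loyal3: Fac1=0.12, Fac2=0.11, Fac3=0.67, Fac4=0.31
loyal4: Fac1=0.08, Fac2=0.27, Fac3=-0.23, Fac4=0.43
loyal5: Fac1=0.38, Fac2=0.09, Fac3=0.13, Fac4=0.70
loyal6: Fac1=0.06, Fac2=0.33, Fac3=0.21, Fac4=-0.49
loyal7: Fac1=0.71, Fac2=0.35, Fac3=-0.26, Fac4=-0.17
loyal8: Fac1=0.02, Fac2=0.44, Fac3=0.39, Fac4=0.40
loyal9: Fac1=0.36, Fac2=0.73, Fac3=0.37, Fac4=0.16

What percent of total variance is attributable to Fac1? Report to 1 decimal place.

11.3%

SS loadings for Fac1 = (-0.40)² + 0.24² + 0.12² + 0.08² + 0.38² + 0.06² + 0.71² + 0.02² + 0.36² = 1.0205
With 9 standardized items, total variance = 9. Proportion = 1.0205/9 = 0.1134 → 11.34%.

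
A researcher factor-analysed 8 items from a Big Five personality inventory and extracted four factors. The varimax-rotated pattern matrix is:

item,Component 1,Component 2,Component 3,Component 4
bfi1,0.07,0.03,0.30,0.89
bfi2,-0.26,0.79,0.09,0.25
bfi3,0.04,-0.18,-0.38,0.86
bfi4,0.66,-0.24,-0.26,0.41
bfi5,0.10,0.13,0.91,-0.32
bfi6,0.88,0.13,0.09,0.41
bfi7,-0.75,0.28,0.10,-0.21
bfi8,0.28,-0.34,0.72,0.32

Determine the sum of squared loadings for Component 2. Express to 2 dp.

SS loadings for Component 2 = 0.03² + 0.79² + (-0.18)² + (-0.24)² + 0.13² + 0.13² + 0.28² + (-0.34)² = 0.0009 + 0.6241 + 0.0324 + 0.0576 + 0.0169 + 0.0169 + 0.0784 + 0.1156 = 0.9428

0.94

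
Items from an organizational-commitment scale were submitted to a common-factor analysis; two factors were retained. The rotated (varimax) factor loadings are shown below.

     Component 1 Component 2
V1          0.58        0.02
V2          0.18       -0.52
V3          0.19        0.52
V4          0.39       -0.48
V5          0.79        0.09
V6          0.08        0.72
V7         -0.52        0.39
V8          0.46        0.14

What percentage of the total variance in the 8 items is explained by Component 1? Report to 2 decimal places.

20.87%

SS loadings for Component 1 = 0.58² + 0.18² + 0.19² + 0.39² + 0.79² + 0.08² + (-0.52)² + 0.46² = 1.6695
With 8 standardized items, total variance = 8. Proportion = 1.6695/8 = 0.2087 → 20.87%.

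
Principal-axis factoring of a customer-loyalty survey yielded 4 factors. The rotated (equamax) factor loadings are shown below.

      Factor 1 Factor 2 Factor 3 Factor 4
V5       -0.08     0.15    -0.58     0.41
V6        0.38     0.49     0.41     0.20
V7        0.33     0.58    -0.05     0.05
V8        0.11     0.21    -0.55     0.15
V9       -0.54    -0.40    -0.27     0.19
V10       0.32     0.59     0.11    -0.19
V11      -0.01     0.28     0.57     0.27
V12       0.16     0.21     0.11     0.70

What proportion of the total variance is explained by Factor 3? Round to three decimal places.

SS loadings for Factor 3 = (-0.58)² + 0.41² + (-0.05)² + (-0.55)² + (-0.27)² + 0.11² + 0.57² + 0.11² = 1.2315
Proportion of variance = 1.2315 / 8 = 0.1539.

0.154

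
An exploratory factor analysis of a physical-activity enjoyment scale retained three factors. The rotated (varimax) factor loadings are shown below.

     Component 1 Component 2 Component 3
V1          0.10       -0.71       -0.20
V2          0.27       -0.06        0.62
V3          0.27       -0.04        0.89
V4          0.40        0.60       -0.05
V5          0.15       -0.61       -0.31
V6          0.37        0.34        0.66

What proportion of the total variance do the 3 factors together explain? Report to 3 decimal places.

0.597

Communalities: 0.5541, 0.4609, 0.8666, 0.5225, 0.4907, 0.6881; Σh² = 3.5829.
Total variance with 6 standardized items is 6, so the solution explains 3.5829/6 = 0.5971.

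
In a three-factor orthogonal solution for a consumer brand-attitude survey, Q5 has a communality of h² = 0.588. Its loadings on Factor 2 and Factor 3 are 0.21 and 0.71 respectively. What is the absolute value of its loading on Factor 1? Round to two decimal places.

0.20

Under orthogonal rotation h² = Σλ², so λ_Factor 1² = h² − (0.5482) = 0.588 − 0.5482 = 0.0398.
|λ| = √0.0398 = 0.1995.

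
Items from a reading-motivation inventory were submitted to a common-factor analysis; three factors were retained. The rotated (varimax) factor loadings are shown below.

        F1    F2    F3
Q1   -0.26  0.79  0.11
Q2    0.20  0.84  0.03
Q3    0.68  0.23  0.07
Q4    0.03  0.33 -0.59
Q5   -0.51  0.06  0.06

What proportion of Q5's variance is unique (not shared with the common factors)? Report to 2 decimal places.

h² = (-0.51)² + 0.06² + 0.06² = 0.2601 + 0.0036 + 0.0036 = 0.2673
Uniqueness u² = 1 − h² = 1 − 0.2673 = 0.7327

0.73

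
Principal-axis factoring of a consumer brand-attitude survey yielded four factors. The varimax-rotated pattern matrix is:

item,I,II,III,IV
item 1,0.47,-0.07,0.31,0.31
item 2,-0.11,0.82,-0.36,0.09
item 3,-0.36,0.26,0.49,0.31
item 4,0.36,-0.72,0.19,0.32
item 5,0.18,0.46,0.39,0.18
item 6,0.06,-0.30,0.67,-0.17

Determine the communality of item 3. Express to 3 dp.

0.533

h² = (-0.36)² + 0.26² + 0.49² + 0.31² = 0.1296 + 0.0676 + 0.2401 + 0.0961 = 0.5334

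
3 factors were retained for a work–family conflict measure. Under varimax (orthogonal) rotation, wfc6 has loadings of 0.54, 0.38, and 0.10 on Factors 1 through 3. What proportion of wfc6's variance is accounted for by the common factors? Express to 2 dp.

0.45

h² = 0.54² + 0.38² + 0.10² = 0.2916 + 0.1444 + 0.0100 = 0.4460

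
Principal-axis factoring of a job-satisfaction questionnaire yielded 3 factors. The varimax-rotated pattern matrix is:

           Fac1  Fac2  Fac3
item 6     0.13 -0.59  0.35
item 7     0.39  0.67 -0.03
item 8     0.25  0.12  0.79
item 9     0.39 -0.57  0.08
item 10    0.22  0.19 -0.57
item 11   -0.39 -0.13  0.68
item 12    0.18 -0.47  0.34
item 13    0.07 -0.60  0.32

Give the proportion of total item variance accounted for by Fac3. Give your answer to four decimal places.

0.2199

SS loadings for Fac3 = 0.35² + (-0.03)² + 0.79² + 0.08² + (-0.57)² + 0.68² + 0.34² + 0.32² = 1.7592
Proportion of variance = 1.7592 / 8 = 0.2199.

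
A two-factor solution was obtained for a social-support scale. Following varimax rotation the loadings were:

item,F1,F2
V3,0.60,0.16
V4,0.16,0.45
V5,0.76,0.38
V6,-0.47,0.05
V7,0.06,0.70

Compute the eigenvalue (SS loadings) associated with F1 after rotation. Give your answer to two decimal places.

1.19

SS loadings for F1 = 0.60² + 0.16² + 0.76² + (-0.47)² + 0.06² = 0.3600 + 0.0256 + 0.5776 + 0.2209 + 0.0036 = 1.1877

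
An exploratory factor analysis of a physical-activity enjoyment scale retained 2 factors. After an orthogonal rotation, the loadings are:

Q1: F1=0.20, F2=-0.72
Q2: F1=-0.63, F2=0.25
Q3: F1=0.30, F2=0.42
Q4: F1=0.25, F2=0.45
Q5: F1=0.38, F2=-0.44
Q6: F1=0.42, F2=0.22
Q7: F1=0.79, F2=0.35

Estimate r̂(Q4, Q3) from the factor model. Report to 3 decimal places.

0.264

r̂ = Σ λ_i·λ_j across factors = (0.25)(0.30) + (0.45)(0.42)
  = +0.0750 +0.1890 = 0.2640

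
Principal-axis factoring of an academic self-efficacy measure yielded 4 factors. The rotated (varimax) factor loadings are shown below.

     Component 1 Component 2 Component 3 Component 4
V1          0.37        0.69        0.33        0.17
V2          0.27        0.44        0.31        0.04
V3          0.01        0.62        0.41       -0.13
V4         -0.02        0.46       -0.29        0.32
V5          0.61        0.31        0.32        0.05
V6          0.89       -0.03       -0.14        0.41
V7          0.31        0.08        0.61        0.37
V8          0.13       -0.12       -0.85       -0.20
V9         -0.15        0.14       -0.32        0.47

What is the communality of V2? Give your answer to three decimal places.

h² = 0.27² + 0.44² + 0.31² + 0.04² = 0.0729 + 0.1936 + 0.0961 + 0.0016 = 0.3642

0.364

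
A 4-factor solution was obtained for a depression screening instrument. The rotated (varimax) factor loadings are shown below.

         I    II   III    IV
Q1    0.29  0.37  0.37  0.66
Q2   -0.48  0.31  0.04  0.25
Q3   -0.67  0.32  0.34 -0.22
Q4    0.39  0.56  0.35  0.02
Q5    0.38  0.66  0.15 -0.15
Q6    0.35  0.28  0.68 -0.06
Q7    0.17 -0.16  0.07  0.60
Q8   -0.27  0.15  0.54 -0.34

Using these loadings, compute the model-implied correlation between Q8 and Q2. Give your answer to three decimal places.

0.113

r̂ = Σ λ_i·λ_j across factors = (-0.27)(-0.48) + (0.15)(0.31) + (0.54)(0.04) + (-0.34)(0.25)
  = +0.1296 +0.0465 +0.0216 -0.0850 = 0.1127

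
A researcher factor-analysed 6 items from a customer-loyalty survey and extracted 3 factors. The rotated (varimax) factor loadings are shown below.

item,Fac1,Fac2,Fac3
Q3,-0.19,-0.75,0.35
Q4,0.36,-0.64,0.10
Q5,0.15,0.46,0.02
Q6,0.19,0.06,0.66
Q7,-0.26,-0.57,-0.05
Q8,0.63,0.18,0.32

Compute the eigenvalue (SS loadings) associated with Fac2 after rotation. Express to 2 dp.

1.54

SS loadings for Fac2 = (-0.75)² + (-0.64)² + 0.46² + 0.06² + (-0.57)² + 0.18² = 0.5625 + 0.4096 + 0.2116 + 0.0036 + 0.3249 + 0.0324 = 1.5446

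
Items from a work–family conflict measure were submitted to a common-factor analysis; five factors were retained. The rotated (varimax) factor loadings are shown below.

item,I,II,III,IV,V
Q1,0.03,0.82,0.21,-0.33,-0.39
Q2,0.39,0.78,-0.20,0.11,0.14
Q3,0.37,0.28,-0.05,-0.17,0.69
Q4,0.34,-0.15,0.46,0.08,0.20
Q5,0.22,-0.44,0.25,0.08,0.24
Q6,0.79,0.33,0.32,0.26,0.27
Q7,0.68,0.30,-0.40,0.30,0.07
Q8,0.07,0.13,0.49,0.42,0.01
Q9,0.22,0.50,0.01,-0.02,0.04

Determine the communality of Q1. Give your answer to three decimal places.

h² = 0.03² + 0.82² + 0.21² + (-0.33)² + (-0.39)² = 0.0009 + 0.6724 + 0.0441 + 0.1089 + 0.1521 = 0.9784

0.978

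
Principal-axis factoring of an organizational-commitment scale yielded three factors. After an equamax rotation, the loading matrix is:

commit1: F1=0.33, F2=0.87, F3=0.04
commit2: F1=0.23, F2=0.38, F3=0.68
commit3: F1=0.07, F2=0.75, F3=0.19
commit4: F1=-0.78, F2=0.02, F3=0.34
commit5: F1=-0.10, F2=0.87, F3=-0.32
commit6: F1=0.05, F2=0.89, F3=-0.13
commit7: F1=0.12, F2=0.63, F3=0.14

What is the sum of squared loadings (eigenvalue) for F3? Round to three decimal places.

0.755

SS loadings for F3 = 0.04² + 0.68² + 0.19² + 0.34² + (-0.32)² + (-0.13)² + 0.14² = 0.0016 + 0.4624 + 0.0361 + 0.1156 + 0.1024 + 0.0169 + 0.0196 = 0.7546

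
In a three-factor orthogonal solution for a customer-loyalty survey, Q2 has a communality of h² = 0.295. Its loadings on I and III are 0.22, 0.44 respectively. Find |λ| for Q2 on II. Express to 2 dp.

0.23

Under orthogonal rotation h² = Σλ², so λ_II² = h² − (0.2420) = 0.295 − 0.2420 = 0.0530.
|λ| = √0.0530 = 0.2302.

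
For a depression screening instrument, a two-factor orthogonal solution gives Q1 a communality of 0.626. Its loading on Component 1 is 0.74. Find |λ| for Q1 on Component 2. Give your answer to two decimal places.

0.28

Under orthogonal rotation h² = Σλ², so λ_Component 2² = h² − (0.5476) = 0.626 − 0.5476 = 0.0784.
|λ| = √0.0784 = 0.2800.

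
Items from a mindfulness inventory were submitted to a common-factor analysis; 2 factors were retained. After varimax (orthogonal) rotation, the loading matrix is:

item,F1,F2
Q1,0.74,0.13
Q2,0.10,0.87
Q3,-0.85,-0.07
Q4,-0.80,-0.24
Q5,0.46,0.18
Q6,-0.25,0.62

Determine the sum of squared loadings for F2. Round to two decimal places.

SS loadings for F2 = 0.13² + 0.87² + (-0.07)² + (-0.24)² + 0.18² + 0.62² = 0.0169 + 0.7569 + 0.0049 + 0.0576 + 0.0324 + 0.3844 = 1.2531

1.25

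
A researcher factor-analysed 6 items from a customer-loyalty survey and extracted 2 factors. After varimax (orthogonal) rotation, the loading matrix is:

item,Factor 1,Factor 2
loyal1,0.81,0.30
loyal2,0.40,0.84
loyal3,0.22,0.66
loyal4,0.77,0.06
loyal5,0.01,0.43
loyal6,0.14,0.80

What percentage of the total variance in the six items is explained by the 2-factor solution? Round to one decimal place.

58.9%

Communalities: 0.7461, 0.8656, 0.4840, 0.5965, 0.1850, 0.6596; Σh² = 3.5368.
Total variance with 6 standardized items is 6, so the solution explains 3.5368/6 = 0.5895 = 58.95%.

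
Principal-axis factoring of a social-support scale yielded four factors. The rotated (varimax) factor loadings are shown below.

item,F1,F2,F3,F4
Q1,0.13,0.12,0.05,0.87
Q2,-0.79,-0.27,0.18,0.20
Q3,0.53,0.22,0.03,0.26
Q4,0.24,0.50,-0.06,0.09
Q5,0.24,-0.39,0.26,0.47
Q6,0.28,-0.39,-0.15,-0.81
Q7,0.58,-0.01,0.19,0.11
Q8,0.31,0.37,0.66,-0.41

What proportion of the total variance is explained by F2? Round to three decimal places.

SS loadings for F2 = 0.12² + (-0.27)² + 0.22² + 0.50² + (-0.39)² + (-0.39)² + (-0.01)² + 0.37² = 0.8269
Proportion of variance = 0.8269 / 8 = 0.1034.

0.103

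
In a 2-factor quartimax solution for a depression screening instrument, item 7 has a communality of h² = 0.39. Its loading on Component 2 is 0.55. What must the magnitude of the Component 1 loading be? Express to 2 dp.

0.30

Under orthogonal rotation h² = Σλ², so λ_Component 1² = h² − (0.3025) = 0.39 − 0.3025 = 0.0875.
|λ| = √0.0875 = 0.2958.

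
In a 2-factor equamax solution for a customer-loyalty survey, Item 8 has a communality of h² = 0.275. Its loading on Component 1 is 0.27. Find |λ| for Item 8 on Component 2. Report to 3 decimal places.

0.450

Under orthogonal rotation h² = Σλ², so λ_Component 2² = h² − (0.0729) = 0.275 − 0.0729 = 0.2021.
|λ| = √0.2021 = 0.4496.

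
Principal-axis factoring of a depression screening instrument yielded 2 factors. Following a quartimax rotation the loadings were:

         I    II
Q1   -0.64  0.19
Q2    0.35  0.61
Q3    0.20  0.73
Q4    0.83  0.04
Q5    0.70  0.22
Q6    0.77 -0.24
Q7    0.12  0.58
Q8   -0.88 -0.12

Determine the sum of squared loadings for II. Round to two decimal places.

SS loadings for II = 0.19² + 0.61² + 0.73² + 0.04² + 0.22² + (-0.24)² + 0.58² + (-0.12)² = 0.0361 + 0.3721 + 0.5329 + 0.0016 + 0.0484 + 0.0576 + 0.3364 + 0.0144 = 1.3995

1.40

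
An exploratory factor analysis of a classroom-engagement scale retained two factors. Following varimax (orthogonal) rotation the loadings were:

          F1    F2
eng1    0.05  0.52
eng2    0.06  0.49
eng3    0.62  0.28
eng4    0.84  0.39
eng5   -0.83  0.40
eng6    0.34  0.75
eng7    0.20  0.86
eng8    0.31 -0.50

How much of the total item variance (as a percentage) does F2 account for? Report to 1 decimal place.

SS loadings for F2 = 0.52² + 0.49² + 0.28² + 0.39² + 0.40² + 0.75² + 0.86² + (-0.50)² = 2.4531
With 8 standardized items, total variance = 8. Proportion = 2.4531/8 = 0.3066 → 30.66%.

30.7%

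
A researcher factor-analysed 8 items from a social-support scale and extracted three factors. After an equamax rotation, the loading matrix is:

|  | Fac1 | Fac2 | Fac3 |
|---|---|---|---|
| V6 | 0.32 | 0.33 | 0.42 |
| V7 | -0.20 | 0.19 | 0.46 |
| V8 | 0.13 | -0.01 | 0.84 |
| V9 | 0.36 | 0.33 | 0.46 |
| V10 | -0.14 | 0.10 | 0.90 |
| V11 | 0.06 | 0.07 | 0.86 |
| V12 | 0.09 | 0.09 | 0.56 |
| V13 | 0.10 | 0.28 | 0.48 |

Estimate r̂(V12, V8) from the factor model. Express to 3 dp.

0.481

r̂ = Σ λ_i·λ_j across factors = (0.09)(0.13) + (0.09)(-0.01) + (0.56)(0.84)
  = +0.0117 -0.0009 +0.4704 = 0.4812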